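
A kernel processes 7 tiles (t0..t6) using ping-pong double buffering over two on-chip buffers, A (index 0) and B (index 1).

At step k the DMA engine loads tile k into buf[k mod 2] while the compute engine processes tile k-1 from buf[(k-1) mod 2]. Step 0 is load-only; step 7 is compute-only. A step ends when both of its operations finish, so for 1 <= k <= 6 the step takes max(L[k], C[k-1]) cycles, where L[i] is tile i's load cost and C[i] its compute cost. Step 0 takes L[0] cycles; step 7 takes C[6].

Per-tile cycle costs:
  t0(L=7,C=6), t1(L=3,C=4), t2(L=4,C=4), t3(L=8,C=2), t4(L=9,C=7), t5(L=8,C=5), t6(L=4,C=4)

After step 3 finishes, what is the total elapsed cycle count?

end_cycle[3] = 25

k=0 load=t0/7c comp=- wait=7 total=7
k=1 load=t1/3c comp=t0/6c wait=6 total=13
k=2 load=t2/4c comp=t1/4c wait=4 total=17
k=3 load=t3/8c comp=t2/4c wait=8 total=25
k=4 load=t4/9c comp=t3/2c wait=9 total=34
k=5 load=t5/8c comp=t4/7c wait=8 total=42
k=6 load=t6/4c comp=t5/5c wait=5 total=47
k=7 load=- comp=t6/4c wait=4 total=51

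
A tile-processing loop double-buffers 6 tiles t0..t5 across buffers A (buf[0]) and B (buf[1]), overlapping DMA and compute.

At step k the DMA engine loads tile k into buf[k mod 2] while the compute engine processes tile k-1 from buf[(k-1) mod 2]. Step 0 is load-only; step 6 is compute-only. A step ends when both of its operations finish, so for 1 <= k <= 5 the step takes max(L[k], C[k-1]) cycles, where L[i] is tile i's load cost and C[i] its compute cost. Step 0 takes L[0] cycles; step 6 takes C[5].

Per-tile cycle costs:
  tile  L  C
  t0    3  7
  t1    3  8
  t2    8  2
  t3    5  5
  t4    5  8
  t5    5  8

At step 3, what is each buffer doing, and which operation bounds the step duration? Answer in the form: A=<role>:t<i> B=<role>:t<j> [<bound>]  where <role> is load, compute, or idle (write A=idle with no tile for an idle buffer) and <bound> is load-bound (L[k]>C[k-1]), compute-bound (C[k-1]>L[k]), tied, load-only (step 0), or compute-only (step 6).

  0. 3=3c; end=3; A:t0 B:-
  1. max(3,7)=7c; end=10; A:t0 B:t1
  2. max(8,8)=8c; end=18; A:t2 B:t1
  3. max(5,2)=5c; end=23; A:t2 B:t3
  4. max(5,5)=5c; end=28; A:t4 B:t3
  5. max(5,8)=8c; end=36; A:t4 B:t5
  6. 8=8c; end=44; A:t4 B:t5

step 3: A=compute:t2 B=load:t3 [load-bound]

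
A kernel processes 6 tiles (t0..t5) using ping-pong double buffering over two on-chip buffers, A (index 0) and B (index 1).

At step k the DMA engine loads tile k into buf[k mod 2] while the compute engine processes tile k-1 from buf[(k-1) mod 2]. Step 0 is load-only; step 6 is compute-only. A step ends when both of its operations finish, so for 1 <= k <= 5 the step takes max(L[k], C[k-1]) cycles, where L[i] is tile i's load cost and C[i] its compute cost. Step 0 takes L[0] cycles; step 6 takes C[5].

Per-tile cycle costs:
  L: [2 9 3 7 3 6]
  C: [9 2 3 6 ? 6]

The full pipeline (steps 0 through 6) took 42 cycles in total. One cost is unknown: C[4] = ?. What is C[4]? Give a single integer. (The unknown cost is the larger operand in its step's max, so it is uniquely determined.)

C[4] = 9

step 0: dur = L[0]=2 = 2
step 1: dur = max(L[1]=9, C[0]=9) = 9
step 2: dur = max(L[2]=3, C[1]=2) = 3
step 3: dur = max(L[3]=7, C[2]=3) = 7
step 4: dur = max(L[4]=3, C[3]=6) = 6
step 5: dur = max(L[5]=6, C[4]=?) = C[4]  (unknown; binding)
step 6: dur = C[5]=6 = 6
sum of known step durations = 33
dur[5] = total - known = 42 - 33 = 9
C[4] is the binding max in step 5, so C[4] = dur[5] = 9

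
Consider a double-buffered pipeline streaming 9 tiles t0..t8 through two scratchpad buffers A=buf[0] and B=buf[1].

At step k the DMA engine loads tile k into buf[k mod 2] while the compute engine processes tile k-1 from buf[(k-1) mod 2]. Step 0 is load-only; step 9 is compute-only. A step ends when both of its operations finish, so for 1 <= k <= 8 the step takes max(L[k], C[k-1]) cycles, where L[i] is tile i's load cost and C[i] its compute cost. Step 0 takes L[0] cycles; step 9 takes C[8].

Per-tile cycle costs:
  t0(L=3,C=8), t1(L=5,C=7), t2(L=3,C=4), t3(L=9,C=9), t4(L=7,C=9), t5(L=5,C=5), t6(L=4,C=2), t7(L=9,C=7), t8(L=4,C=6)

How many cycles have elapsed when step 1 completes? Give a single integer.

end_cycle[1] = 11

k=0 load=t0/3c comp=- wait=3 total=3
k=1 load=t1/5c comp=t0/8c wait=8 total=11
k=2 load=t2/3c comp=t1/7c wait=7 total=18
k=3 load=t3/9c comp=t2/4c wait=9 total=27
k=4 load=t4/7c comp=t3/9c wait=9 total=36
k=5 load=t5/5c comp=t4/9c wait=9 total=45
k=6 load=t6/4c comp=t5/5c wait=5 total=50
k=7 load=t7/9c comp=t6/2c wait=9 total=59
k=8 load=t8/4c comp=t7/7c wait=7 total=66
k=9 load=- comp=t8/6c wait=6 total=72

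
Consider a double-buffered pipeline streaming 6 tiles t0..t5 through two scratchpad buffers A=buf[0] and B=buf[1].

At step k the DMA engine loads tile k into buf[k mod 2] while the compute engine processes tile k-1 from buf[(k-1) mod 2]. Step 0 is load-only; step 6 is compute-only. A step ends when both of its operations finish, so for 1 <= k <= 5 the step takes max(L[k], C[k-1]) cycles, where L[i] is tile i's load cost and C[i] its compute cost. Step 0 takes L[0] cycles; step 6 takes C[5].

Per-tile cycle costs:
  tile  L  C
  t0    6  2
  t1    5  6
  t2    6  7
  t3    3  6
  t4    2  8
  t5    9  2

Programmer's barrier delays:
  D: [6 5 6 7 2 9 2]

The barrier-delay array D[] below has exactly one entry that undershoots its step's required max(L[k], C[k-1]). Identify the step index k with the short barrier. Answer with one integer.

hazard at step 4

[0] required=L[0]=6=6 vs D=6 ok
[1] required=max(L[1]=5,C[0]=2)=5 vs D=5 ok
[2] required=max(L[2]=6,C[1]=6)=6 vs D=6 ok
[3] required=max(L[3]=3,C[2]=7)=7 vs D=7 ok
[4] required=max(L[4]=2,C[3]=6)=6 vs D=2 SHORT
[5] required=max(L[5]=9,C[4]=8)=9 vs D=9 ok
[6] required=C[5]=2=2 vs D=2 ok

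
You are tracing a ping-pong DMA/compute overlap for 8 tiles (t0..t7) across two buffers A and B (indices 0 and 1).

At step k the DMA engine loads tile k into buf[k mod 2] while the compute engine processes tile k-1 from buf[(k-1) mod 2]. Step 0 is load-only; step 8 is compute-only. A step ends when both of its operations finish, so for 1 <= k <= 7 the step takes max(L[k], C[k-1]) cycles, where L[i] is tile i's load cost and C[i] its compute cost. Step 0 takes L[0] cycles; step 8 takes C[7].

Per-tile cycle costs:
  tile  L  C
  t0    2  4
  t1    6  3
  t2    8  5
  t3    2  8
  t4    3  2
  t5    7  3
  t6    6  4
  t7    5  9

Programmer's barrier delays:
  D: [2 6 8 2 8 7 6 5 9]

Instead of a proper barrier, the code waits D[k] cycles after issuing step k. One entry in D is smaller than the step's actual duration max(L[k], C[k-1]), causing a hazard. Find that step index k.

hazard at step 3

[0] required=L[0]=2=2 vs D=2 ok
[1] required=max(L[1]=6,C[0]=4)=6 vs D=6 ok
[2] required=max(L[2]=8,C[1]=3)=8 vs D=8 ok
[3] required=max(L[3]=2,C[2]=5)=5 vs D=2 SHORT
[4] required=max(L[4]=3,C[3]=8)=8 vs D=8 ok
[5] required=max(L[5]=7,C[4]=2)=7 vs D=7 ok
[6] required=max(L[6]=6,C[5]=3)=6 vs D=6 ok
[7] required=max(L[7]=5,C[6]=4)=5 vs D=5 ok
[8] required=C[7]=9=9 vs D=9 ok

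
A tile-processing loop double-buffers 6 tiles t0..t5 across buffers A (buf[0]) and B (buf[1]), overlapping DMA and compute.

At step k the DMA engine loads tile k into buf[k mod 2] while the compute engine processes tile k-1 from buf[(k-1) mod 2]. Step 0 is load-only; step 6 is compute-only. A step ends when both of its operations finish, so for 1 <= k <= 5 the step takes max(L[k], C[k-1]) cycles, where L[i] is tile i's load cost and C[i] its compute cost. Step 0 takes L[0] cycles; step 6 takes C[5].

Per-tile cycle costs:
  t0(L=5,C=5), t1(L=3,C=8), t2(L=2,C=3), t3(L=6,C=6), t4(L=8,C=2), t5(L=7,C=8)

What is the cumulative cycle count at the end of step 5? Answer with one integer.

end_cycle[5] = 39

k=0 load=t0/5c comp=- wait=5 total=5
k=1 load=t1/3c comp=t0/5c wait=5 total=10
k=2 load=t2/2c comp=t1/8c wait=8 total=18
k=3 load=t3/6c comp=t2/3c wait=6 total=24
k=4 load=t4/8c comp=t3/6c wait=8 total=32
k=5 load=t5/7c comp=t4/2c wait=7 total=39
k=6 load=- comp=t5/8c wait=8 total=47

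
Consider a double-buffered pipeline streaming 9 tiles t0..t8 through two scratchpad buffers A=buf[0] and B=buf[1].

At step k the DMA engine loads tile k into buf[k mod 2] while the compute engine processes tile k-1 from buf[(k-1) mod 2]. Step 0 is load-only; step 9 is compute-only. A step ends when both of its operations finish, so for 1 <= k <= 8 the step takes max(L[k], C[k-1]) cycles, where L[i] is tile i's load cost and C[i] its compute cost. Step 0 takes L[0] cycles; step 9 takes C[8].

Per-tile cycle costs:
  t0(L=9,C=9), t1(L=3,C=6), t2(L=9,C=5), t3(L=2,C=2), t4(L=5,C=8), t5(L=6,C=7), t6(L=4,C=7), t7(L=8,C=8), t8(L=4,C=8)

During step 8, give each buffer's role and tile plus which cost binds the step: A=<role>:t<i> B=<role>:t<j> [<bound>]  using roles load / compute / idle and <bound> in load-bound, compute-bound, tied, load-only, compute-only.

step 8: A=load:t8 B=compute:t7 [compute-bound]

  0. 9=9c; end=9; A:t0 B:-
  1. max(3,9)=9c; end=18; A:t0 B:t1
  2. max(9,6)=9c; end=27; A:t2 B:t1
  3. max(2,5)=5c; end=32; A:t2 B:t3
  4. max(5,2)=5c; end=37; A:t4 B:t3
  5. max(6,8)=8c; end=45; A:t4 B:t5
  6. max(4,7)=7c; end=52; A:t6 B:t5
  7. max(8,7)=8c; end=60; A:t6 B:t7
  8. max(4,8)=8c; end=68; A:t8 B:t7
  9. 8=8c; end=76; A:t8 B:t7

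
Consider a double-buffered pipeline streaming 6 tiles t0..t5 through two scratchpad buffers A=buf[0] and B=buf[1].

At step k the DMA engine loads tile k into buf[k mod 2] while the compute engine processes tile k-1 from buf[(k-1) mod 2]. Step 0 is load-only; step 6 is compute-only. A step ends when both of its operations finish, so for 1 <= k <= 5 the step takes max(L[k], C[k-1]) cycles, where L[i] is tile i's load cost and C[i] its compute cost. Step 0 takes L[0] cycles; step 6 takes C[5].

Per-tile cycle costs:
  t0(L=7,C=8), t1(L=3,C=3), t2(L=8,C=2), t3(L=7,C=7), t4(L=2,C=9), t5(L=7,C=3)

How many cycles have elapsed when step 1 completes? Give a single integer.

step 0: L[0]=7 → dur=7, Σ=7 | A=load:t0 B=idle [load-only]
step 1: L[1]=3 C[0]=8 → dur=8, Σ=15 | A=compute:t0 B=load:t1 [compute-bound]
step 2: L[2]=8 C[1]=3 → dur=8, Σ=23 | A=load:t2 B=compute:t1 [load-bound]
step 3: L[3]=7 C[2]=2 → dur=7, Σ=30 | A=compute:t2 B=load:t3 [load-bound]
step 4: L[4]=2 C[3]=7 → dur=7, Σ=37 | A=load:t4 B=compute:t3 [compute-bound]
step 5: L[5]=7 C[4]=9 → dur=9, Σ=46 | A=compute:t4 B=load:t5 [compute-bound]
step 6: C[5]=3 → dur=3, Σ=49 | A=idle B=compute:t5 [compute-only]

end_cycle[1] = 15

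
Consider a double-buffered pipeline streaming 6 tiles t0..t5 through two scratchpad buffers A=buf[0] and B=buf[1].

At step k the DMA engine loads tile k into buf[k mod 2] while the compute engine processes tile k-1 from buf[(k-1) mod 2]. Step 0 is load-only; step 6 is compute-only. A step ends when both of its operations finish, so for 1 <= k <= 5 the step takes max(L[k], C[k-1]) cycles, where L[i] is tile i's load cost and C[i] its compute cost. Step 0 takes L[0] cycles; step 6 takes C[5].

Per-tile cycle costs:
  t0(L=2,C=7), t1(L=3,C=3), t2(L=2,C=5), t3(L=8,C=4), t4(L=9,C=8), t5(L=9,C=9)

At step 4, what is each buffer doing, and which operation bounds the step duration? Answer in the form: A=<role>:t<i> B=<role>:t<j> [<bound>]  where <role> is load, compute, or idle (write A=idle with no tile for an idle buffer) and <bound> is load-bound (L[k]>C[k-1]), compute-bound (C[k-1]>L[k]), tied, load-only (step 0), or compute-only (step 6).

step 4: A=load:t4 B=compute:t3 [load-bound]

[0] DMA t0→A (2c) ∥ CU idle ⇒ 2c, clock 2
[1] DMA t1→B (3c) ∥ CU A:t0 (7c) ⇒ 7c, clock 9
[2] DMA t2→A (2c) ∥ CU B:t1 (3c) ⇒ 3c, clock 12
[3] DMA t3→B (8c) ∥ CU A:t2 (5c) ⇒ 8c, clock 20
[4] DMA t4→A (9c) ∥ CU B:t3 (4c) ⇒ 9c, clock 29
[5] DMA t5→B (9c) ∥ CU A:t4 (8c) ⇒ 9c, clock 38
[6] DMA idle ∥ CU B:t5 (9c) ⇒ 9c, clock 47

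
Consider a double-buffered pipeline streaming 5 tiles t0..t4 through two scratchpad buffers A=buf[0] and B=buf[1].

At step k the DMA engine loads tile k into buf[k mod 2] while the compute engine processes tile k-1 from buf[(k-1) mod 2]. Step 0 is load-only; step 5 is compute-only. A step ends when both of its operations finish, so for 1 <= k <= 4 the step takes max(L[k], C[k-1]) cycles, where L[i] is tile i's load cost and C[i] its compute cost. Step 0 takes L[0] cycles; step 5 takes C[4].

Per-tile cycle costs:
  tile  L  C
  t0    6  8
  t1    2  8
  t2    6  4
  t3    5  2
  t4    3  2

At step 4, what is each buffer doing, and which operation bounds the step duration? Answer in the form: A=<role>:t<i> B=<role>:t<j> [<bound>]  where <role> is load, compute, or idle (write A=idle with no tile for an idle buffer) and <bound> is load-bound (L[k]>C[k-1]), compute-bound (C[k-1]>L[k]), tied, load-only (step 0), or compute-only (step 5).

[0] DMA t0→A (6c) ∥ CU idle ⇒ 6c, clock 6
[1] DMA t1→B (2c) ∥ CU A:t0 (8c) ⇒ 8c, clock 14
[2] DMA t2→A (6c) ∥ CU B:t1 (8c) ⇒ 8c, clock 22
[3] DMA t3→B (5c) ∥ CU A:t2 (4c) ⇒ 5c, clock 27
[4] DMA t4→A (3c) ∥ CU B:t3 (2c) ⇒ 3c, clock 30
[5] DMA idle ∥ CU A:t4 (2c) ⇒ 2c, clock 32

step 4: A=load:t4 B=compute:t3 [load-bound]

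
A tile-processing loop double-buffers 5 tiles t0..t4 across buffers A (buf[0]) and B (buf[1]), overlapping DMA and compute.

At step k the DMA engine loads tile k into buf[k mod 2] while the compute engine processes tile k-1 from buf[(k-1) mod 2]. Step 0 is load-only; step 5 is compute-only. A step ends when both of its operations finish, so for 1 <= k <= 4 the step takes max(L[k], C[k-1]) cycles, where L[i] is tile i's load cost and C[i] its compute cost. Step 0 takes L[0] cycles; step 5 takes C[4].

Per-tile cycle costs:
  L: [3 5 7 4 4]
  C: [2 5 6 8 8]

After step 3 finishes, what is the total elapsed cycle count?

end_cycle[3] = 21

step 0: L[0]=3 → dur=3, Σ=3 | A=load:t0 B=idle [load-only]
step 1: L[1]=5 C[0]=2 → dur=5, Σ=8 | A=compute:t0 B=load:t1 [load-bound]
step 2: L[2]=7 C[1]=5 → dur=7, Σ=15 | A=load:t2 B=compute:t1 [load-bound]
step 3: L[3]=4 C[2]=6 → dur=6, Σ=21 | A=compute:t2 B=load:t3 [compute-bound]
step 4: L[4]=4 C[3]=8 → dur=8, Σ=29 | A=load:t4 B=compute:t3 [compute-bound]
step 5: C[4]=8 → dur=8, Σ=37 | A=compute:t4 B=idle [compute-only]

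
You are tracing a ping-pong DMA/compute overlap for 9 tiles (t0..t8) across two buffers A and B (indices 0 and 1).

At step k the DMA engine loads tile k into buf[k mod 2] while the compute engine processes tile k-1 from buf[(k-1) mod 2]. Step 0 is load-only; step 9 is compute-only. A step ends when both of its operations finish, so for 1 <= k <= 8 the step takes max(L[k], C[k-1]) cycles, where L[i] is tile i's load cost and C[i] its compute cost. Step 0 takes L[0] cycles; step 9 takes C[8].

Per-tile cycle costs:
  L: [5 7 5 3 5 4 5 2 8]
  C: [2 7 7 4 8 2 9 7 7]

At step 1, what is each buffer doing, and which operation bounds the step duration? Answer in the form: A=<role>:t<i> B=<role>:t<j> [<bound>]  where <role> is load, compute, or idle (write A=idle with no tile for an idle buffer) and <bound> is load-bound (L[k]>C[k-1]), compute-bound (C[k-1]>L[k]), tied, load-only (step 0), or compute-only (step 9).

step 1: A=compute:t0 B=load:t1 [load-bound]

[0] DMA t0→A (5c) ∥ CU idle ⇒ 5c, clock 5
[1] DMA t1→B (7c) ∥ CU A:t0 (2c) ⇒ 7c, clock 12
[2] DMA t2→A (5c) ∥ CU B:t1 (7c) ⇒ 7c, clock 19
[3] DMA t3→B (3c) ∥ CU A:t2 (7c) ⇒ 7c, clock 26
[4] DMA t4→A (5c) ∥ CU B:t3 (4c) ⇒ 5c, clock 31
[5] DMA t5→B (4c) ∥ CU A:t4 (8c) ⇒ 8c, clock 39
[6] DMA t6→A (5c) ∥ CU B:t5 (2c) ⇒ 5c, clock 44
[7] DMA t7→B (2c) ∥ CU A:t6 (9c) ⇒ 9c, clock 53
[8] DMA t8→A (8c) ∥ CU B:t7 (7c) ⇒ 8c, clock 61
[9] DMA idle ∥ CU A:t8 (7c) ⇒ 7c, clock 68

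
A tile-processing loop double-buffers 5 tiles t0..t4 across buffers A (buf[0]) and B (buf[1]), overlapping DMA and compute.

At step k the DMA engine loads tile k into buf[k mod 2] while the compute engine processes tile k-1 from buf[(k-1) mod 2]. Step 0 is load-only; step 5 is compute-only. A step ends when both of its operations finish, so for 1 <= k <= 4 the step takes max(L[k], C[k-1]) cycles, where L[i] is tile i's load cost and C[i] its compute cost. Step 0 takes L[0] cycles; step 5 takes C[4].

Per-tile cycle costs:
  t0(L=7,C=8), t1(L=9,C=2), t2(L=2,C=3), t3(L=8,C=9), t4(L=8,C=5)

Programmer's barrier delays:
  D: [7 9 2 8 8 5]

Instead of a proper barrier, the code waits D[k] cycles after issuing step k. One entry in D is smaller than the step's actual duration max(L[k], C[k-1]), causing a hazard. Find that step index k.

hazard at step 4

[0] required=L[0]=7=7 vs D=7 ok
[1] required=max(L[1]=9,C[0]=8)=9 vs D=9 ok
[2] required=max(L[2]=2,C[1]=2)=2 vs D=2 ok
[3] required=max(L[3]=8,C[2]=3)=8 vs D=8 ok
[4] required=max(L[4]=8,C[3]=9)=9 vs D=8 SHORT
[5] required=C[4]=5=5 vs D=5 ok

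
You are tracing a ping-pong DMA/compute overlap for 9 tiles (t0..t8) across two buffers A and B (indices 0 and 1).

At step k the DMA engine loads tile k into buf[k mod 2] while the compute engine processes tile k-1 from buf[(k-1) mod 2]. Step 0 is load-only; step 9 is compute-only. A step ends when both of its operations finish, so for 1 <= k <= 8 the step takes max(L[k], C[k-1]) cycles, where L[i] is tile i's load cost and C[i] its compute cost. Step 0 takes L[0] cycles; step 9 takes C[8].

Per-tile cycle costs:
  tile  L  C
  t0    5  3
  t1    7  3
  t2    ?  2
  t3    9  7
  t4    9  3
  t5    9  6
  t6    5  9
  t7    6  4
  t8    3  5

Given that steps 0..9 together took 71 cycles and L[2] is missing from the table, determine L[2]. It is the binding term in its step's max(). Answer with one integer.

step 0 = dur = L[0]=5 = 5
step 1 = dur = max(L[1]=7, C[0]=3) = 7
step 2 = dur = max(L[2]=?, C[1]=3) = L[2]  (unknown; binding)
step 3 = dur = max(L[3]=9, C[2]=2) = 9
step 4 = dur = max(L[4]=9, C[3]=7) = 9
step 5 = dur = max(L[5]=9, C[4]=3) = 9
step 6 = dur = max(L[6]=5, C[5]=6) = 6
step 7 = dur = max(L[7]=6, C[6]=9) = 9
step 8 = dur = max(L[8]=3, C[7]=4) = 4
step 9 = dur = C[8]=5 = 5
sum of known step durations = 63
dur[2] = total - known = 71 - 63 = 8
L[2] is the binding max in step 2, so L[2] = dur[2] = 8

L[2] = 8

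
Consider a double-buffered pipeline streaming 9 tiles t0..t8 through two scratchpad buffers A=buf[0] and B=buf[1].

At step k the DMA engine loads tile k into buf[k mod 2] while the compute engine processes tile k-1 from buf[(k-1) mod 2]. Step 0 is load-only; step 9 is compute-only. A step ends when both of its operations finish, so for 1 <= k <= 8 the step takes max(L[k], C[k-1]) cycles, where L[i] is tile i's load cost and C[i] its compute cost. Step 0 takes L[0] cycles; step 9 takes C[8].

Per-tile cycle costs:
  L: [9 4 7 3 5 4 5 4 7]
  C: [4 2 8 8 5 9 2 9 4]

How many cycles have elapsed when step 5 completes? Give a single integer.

step 0: L[0]=9 → dur=9, Σ=9 | A=load:t0 B=idle [load-only]
step 1: L[1]=4 C[0]=4 → dur=4, Σ=13 | A=compute:t0 B=load:t1 [tied]
step 2: L[2]=7 C[1]=2 → dur=7, Σ=20 | A=load:t2 B=compute:t1 [load-bound]
step 3: L[3]=3 C[2]=8 → dur=8, Σ=28 | A=compute:t2 B=load:t3 [compute-bound]
step 4: L[4]=5 C[3]=8 → dur=8, Σ=36 | A=load:t4 B=compute:t3 [compute-bound]
step 5: L[5]=4 C[4]=5 → dur=5, Σ=41 | A=compute:t4 B=load:t5 [compute-bound]
step 6: L[6]=5 C[5]=9 → dur=9, Σ=50 | A=load:t6 B=compute:t5 [compute-bound]
step 7: L[7]=4 C[6]=2 → dur=4, Σ=54 | A=compute:t6 B=load:t7 [load-bound]
step 8: L[8]=7 C[7]=9 → dur=9, Σ=63 | A=load:t8 B=compute:t7 [compute-bound]
step 9: C[8]=4 → dur=4, Σ=67 | A=compute:t8 B=idle [compute-only]

end_cycle[5] = 41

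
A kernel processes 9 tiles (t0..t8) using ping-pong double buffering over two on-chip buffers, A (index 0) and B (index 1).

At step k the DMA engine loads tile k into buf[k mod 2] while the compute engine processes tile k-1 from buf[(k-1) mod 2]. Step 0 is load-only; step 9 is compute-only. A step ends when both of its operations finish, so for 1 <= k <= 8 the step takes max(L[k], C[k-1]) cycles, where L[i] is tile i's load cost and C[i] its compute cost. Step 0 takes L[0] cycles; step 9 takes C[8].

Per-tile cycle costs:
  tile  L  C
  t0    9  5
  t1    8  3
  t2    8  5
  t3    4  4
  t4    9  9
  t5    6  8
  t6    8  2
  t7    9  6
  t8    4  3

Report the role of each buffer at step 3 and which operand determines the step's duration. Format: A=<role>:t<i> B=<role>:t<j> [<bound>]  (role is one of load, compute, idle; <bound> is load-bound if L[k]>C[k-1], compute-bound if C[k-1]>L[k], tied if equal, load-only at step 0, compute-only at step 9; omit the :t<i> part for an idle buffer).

[0] DMA t0→A (9c) ∥ CU idle ⇒ 9c, clock 9
[1] DMA t1→B (8c) ∥ CU A:t0 (5c) ⇒ 8c, clock 17
[2] DMA t2→A (8c) ∥ CU B:t1 (3c) ⇒ 8c, clock 25
[3] DMA t3→B (4c) ∥ CU A:t2 (5c) ⇒ 5c, clock 30
[4] DMA t4→A (9c) ∥ CU B:t3 (4c) ⇒ 9c, clock 39
[5] DMA t5→B (6c) ∥ CU A:t4 (9c) ⇒ 9c, clock 48
[6] DMA t6→A (8c) ∥ CU B:t5 (8c) ⇒ 8c, clock 56
[7] DMA t7→B (9c) ∥ CU A:t6 (2c) ⇒ 9c, clock 65
[8] DMA t8→A (4c) ∥ CU B:t7 (6c) ⇒ 6c, clock 71
[9] DMA idle ∥ CU A:t8 (3c) ⇒ 3c, clock 74

step 3: A=compute:t2 B=load:t3 [compute-bound]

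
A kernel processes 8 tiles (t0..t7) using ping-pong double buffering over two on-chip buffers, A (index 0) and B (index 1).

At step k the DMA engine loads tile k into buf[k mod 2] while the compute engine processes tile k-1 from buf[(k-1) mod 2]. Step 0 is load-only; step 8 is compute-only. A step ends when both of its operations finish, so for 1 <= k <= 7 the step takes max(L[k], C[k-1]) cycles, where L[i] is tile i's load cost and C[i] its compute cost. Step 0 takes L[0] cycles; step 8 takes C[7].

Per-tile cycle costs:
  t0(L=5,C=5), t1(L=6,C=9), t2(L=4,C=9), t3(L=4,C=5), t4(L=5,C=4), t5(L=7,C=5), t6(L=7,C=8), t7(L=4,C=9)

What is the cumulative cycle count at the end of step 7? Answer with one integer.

k=0 load=t0/5c comp=- wait=5 total=5
k=1 load=t1/6c comp=t0/5c wait=6 total=11
k=2 load=t2/4c comp=t1/9c wait=9 total=20
k=3 load=t3/4c comp=t2/9c wait=9 total=29
k=4 load=t4/5c comp=t3/5c wait=5 total=34
k=5 load=t5/7c comp=t4/4c wait=7 total=41
k=6 load=t6/7c comp=t5/5c wait=7 total=48
k=7 load=t7/4c comp=t6/8c wait=8 total=56
k=8 load=- comp=t7/9c wait=9 total=65

end_cycle[7] = 56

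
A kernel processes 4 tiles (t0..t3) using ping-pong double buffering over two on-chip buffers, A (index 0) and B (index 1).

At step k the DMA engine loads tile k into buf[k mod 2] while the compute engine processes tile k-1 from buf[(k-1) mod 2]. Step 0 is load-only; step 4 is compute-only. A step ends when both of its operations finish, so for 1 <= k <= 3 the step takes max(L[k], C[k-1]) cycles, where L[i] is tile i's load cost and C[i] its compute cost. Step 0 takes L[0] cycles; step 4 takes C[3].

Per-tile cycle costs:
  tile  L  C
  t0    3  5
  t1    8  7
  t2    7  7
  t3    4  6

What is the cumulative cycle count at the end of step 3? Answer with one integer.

step 0: L[0]=3 → dur=3, Σ=3 | A=load:t0 B=idle [load-only]
step 1: L[1]=8 C[0]=5 → dur=8, Σ=11 | A=compute:t0 B=load:t1 [load-bound]
step 2: L[2]=7 C[1]=7 → dur=7, Σ=18 | A=load:t2 B=compute:t1 [tied]
step 3: L[3]=4 C[2]=7 → dur=7, Σ=25 | A=compute:t2 B=load:t3 [compute-bound]
step 4: C[3]=6 → dur=6, Σ=31 | A=idle B=compute:t3 [compute-only]

end_cycle[3] = 25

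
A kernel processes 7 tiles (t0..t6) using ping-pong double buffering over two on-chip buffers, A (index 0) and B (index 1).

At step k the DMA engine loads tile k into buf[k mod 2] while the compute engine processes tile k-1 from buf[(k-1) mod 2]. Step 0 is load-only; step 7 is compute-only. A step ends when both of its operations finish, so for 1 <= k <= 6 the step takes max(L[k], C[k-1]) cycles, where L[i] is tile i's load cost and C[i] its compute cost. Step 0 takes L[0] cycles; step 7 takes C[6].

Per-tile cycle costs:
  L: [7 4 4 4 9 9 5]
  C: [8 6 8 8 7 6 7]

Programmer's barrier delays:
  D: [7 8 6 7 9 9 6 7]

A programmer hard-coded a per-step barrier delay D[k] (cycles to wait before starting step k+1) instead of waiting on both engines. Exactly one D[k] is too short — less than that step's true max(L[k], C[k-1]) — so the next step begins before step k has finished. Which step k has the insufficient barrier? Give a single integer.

hazard at step 3

[0] required=L[0]=7=7 vs D=7 ok
[1] required=max(L[1]=4,C[0]=8)=8 vs D=8 ok
[2] required=max(L[2]=4,C[1]=6)=6 vs D=6 ok
[3] required=max(L[3]=4,C[2]=8)=8 vs D=7 SHORT
[4] required=max(L[4]=9,C[3]=8)=9 vs D=9 ok
[5] required=max(L[5]=9,C[4]=7)=9 vs D=9 ok
[6] required=max(L[6]=5,C[5]=6)=6 vs D=6 ok
[7] required=C[6]=7=7 vs D=7 ok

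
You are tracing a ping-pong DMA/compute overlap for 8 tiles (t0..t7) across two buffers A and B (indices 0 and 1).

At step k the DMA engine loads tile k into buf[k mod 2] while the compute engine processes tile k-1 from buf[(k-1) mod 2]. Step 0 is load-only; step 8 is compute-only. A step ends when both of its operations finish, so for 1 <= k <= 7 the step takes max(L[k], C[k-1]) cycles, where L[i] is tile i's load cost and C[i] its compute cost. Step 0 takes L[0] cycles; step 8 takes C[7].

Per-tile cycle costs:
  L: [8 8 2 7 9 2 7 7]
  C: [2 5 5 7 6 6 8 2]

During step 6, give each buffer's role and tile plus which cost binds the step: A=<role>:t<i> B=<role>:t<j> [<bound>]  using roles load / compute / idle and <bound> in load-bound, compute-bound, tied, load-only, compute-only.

step 6: A=load:t6 B=compute:t5 [load-bound]

k=0 load=t0/8c comp=- wait=8 total=8
k=1 load=t1/8c comp=t0/2c wait=8 total=16
k=2 load=t2/2c comp=t1/5c wait=5 total=21
k=3 load=t3/7c comp=t2/5c wait=7 total=28
k=4 load=t4/9c comp=t3/7c wait=9 total=37
k=5 load=t5/2c comp=t4/6c wait=6 total=43
k=6 load=t6/7c comp=t5/6c wait=7 total=50
k=7 load=t7/7c comp=t6/8c wait=8 total=58
k=8 load=- comp=t7/2c wait=2 total=60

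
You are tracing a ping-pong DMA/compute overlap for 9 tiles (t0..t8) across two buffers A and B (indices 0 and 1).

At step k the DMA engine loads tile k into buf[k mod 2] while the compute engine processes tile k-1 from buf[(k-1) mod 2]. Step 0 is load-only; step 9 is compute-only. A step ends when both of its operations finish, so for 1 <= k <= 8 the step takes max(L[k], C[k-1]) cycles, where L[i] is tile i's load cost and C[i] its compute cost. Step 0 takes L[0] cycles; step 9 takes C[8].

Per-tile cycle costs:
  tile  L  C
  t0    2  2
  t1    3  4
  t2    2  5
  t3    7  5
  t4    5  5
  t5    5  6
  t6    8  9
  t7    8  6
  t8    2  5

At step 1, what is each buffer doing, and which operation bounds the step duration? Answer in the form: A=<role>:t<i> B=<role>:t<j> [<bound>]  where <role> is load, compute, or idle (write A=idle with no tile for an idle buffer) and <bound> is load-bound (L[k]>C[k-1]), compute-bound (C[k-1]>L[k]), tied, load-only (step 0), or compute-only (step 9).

step 1: A=compute:t0 B=load:t1 [load-bound]

k=0 load=t0/2c comp=- wait=2 total=2
k=1 load=t1/3c comp=t0/2c wait=3 total=5
k=2 load=t2/2c comp=t1/4c wait=4 total=9
k=3 load=t3/7c comp=t2/5c wait=7 total=16
k=4 load=t4/5c comp=t3/5c wait=5 total=21
k=5 load=t5/5c comp=t4/5c wait=5 total=26
k=6 load=t6/8c comp=t5/6c wait=8 total=34
k=7 load=t7/8c comp=t6/9c wait=9 total=43
k=8 load=t8/2c comp=t7/6c wait=6 total=49
k=9 load=- comp=t8/5c wait=5 total=54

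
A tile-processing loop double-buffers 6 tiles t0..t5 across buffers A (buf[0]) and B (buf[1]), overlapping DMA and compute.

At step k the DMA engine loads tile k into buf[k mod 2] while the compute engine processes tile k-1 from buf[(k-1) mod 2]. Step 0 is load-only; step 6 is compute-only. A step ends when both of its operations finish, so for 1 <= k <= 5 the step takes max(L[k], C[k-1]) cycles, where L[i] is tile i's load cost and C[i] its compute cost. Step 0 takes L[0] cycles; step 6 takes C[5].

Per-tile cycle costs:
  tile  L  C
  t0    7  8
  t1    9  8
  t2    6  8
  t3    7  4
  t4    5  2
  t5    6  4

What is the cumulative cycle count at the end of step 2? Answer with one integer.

[0] DMA t0→A (7c) ∥ CU idle ⇒ 7c, clock 7
[1] DMA t1→B (9c) ∥ CU A:t0 (8c) ⇒ 9c, clock 16
[2] DMA t2→A (6c) ∥ CU B:t1 (8c) ⇒ 8c, clock 24
[3] DMA t3→B (7c) ∥ CU A:t2 (8c) ⇒ 8c, clock 32
[4] DMA t4→A (5c) ∥ CU B:t3 (4c) ⇒ 5c, clock 37
[5] DMA t5→B (6c) ∥ CU A:t4 (2c) ⇒ 6c, clock 43
[6] DMA idle ∥ CU B:t5 (4c) ⇒ 4c, clock 47

end_cycle[2] = 24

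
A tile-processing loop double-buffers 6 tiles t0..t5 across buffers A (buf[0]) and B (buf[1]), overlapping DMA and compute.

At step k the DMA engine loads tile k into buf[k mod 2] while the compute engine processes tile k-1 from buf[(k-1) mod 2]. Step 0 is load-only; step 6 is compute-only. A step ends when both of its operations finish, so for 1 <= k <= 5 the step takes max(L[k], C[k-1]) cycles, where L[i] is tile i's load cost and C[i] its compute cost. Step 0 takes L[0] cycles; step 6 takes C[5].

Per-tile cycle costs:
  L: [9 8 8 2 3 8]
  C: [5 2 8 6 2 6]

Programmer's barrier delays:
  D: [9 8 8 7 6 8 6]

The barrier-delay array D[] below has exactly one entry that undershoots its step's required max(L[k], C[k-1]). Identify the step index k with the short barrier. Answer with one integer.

[0] required=L[0]=9=9 vs D=9 ok
[1] required=max(L[1]=8,C[0]=5)=8 vs D=8 ok
[2] required=max(L[2]=8,C[1]=2)=8 vs D=8 ok
[3] required=max(L[3]=2,C[2]=8)=8 vs D=7 SHORT
[4] required=max(L[4]=3,C[3]=6)=6 vs D=6 ok
[5] required=max(L[5]=8,C[4]=2)=8 vs D=8 ok
[6] required=C[5]=6=6 vs D=6 ok

hazard at step 3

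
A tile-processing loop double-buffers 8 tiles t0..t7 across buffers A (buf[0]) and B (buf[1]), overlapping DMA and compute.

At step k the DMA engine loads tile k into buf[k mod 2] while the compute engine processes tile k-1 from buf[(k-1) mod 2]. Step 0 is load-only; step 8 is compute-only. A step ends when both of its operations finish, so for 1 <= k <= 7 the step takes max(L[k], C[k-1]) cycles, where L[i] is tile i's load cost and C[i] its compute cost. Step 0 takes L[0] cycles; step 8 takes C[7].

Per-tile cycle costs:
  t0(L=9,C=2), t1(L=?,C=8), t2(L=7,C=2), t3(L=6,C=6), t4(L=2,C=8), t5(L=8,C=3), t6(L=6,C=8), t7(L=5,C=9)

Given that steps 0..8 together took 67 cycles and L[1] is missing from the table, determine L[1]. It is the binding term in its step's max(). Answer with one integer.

L[1] = 7

step 0 | dur = L[0]=9 = 9
step 1 | dur = max(L[1]=?, C[0]=2) = L[1]  (unknown; binding)
step 2 | dur = max(L[2]=7, C[1]=8) = 8
step 3 | dur = max(L[3]=6, C[2]=2) = 6
step 4 | dur = max(L[4]=2, C[3]=6) = 6
step 5 | dur = max(L[5]=8, C[4]=8) = 8
step 6 | dur = max(L[6]=6, C[5]=3) = 6
step 7 | dur = max(L[7]=5, C[6]=8) = 8
step 8 | dur = C[7]=9 = 9
sum of known step durations = 60
dur[1] = total - known = 67 - 60 = 7
L[1] is the binding max in step 1, so L[1] = dur[1] = 7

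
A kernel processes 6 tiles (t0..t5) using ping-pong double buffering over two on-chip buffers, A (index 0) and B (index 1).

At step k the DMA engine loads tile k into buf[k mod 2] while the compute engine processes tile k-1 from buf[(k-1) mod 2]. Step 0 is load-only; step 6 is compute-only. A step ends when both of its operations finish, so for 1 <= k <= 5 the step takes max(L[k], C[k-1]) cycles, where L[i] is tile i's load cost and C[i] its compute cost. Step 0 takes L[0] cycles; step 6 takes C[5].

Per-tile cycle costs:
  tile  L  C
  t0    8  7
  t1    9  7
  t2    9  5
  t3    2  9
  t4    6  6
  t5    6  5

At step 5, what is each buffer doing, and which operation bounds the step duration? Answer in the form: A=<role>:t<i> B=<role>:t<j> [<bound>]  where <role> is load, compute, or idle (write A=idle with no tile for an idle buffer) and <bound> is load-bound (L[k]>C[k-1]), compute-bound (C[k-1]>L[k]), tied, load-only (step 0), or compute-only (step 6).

step 5: A=compute:t4 B=load:t5 [tied]

  0. 8=8c; end=8; A:t0 B:-
  1. max(9,7)=9c; end=17; A:t0 B:t1
  2. max(9,7)=9c; end=26; A:t2 B:t1
  3. max(2,5)=5c; end=31; A:t2 B:t3
  4. max(6,9)=9c; end=40; A:t4 B:t3
  5. max(6,6)=6c; end=46; A:t4 B:t5
  6. 5=5c; end=51; A:t4 B:t5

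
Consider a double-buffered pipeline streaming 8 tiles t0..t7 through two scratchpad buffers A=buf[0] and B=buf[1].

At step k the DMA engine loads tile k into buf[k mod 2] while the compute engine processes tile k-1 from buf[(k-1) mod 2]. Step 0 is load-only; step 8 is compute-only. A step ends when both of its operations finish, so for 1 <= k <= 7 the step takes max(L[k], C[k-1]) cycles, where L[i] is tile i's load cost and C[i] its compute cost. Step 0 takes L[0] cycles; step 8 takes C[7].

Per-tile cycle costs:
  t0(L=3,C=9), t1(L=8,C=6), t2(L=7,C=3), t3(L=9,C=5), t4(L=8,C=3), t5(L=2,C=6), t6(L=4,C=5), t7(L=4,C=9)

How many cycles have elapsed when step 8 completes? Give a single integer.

  0. 3=3c; end=3; A:t0 B:-
  1. max(8,9)=9c; end=12; A:t0 B:t1
  2. max(7,6)=7c; end=19; A:t2 B:t1
  3. max(9,3)=9c; end=28; A:t2 B:t3
  4. max(8,5)=8c; end=36; A:t4 B:t3
  5. max(2,3)=3c; end=39; A:t4 B:t5
  6. max(4,6)=6c; end=45; A:t6 B:t5
  7. max(4,5)=5c; end=50; A:t6 B:t7
  8. 9=9c; end=59; A:t6 B:t7

end_cycle[8] = 59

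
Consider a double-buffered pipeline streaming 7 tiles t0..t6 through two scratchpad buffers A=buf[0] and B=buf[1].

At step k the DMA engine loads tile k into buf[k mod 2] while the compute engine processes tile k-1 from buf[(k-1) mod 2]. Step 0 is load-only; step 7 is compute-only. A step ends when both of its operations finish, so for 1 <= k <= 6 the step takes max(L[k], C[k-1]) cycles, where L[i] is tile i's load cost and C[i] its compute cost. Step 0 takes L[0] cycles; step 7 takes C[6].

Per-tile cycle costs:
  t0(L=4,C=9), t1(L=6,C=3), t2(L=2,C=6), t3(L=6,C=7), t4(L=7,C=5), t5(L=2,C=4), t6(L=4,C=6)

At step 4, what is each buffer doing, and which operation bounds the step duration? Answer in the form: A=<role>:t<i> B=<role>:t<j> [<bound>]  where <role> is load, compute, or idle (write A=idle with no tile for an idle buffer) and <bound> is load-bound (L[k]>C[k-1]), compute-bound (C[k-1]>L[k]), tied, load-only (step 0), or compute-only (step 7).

step 4: A=load:t4 B=compute:t3 [tied]

  0. 4=4c; end=4; A:t0 B:-
  1. max(6,9)=9c; end=13; A:t0 B:t1
  2. max(2,3)=3c; end=16; A:t2 B:t1
  3. max(6,6)=6c; end=22; A:t2 B:t3
  4. max(7,7)=7c; end=29; A:t4 B:t3
  5. max(2,5)=5c; end=34; A:t4 B:t5
  6. max(4,4)=4c; end=38; A:t6 B:t5
  7. 6=6c; end=44; A:t6 B:t5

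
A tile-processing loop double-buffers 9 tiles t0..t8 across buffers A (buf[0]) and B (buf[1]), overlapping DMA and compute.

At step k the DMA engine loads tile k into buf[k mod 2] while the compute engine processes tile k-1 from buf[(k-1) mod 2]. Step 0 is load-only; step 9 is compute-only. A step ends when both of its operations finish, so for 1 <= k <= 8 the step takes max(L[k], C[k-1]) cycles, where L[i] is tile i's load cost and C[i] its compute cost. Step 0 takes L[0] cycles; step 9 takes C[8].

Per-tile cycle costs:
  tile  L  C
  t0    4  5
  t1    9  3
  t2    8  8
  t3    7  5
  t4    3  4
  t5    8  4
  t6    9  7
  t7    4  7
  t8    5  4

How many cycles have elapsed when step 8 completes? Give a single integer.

k=0 load=t0/4c comp=- wait=4 total=4
k=1 load=t1/9c comp=t0/5c wait=9 total=13
k=2 load=t2/8c comp=t1/3c wait=8 total=21
k=3 load=t3/7c comp=t2/8c wait=8 total=29
k=4 load=t4/3c comp=t3/5c wait=5 total=34
k=5 load=t5/8c comp=t4/4c wait=8 total=42
k=6 load=t6/9c comp=t5/4c wait=9 total=51
k=7 load=t7/4c comp=t6/7c wait=7 total=58
k=8 load=t8/5c comp=t7/7c wait=7 total=65
k=9 load=- comp=t8/4c wait=4 total=69

end_cycle[8] = 65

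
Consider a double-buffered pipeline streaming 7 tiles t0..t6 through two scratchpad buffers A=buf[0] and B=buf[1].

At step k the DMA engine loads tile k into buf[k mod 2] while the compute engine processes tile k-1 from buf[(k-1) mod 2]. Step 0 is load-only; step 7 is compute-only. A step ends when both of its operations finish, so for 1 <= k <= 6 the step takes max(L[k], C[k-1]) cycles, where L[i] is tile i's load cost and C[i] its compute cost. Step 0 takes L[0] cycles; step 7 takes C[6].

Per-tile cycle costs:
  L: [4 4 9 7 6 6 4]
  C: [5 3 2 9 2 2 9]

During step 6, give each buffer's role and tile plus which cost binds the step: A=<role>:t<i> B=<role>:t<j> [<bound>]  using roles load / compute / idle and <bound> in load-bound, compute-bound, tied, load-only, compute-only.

step 6: A=load:t6 B=compute:t5 [load-bound]

  0. 4=4c; end=4; A:t0 B:-
  1. max(4,5)=5c; end=9; A:t0 B:t1
  2. max(9,3)=9c; end=18; A:t2 B:t1
  3. max(7,2)=7c; end=25; A:t2 B:t3
  4. max(6,9)=9c; end=34; A:t4 B:t3
  5. max(6,2)=6c; end=40; A:t4 B:t5
  6. max(4,2)=4c; end=44; A:t6 B:t5
  7. 9=9c; end=53; A:t6 B:t5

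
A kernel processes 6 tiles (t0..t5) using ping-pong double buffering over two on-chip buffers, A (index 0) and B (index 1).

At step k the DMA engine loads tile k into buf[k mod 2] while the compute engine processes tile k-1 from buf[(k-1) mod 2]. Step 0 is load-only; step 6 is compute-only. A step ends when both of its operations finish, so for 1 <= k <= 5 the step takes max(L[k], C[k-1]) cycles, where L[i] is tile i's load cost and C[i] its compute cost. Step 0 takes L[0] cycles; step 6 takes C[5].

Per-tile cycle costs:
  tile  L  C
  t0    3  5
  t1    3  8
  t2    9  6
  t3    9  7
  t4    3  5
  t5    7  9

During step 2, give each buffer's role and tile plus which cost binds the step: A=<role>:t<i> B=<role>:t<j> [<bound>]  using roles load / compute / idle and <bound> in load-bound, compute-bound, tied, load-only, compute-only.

[0] DMA t0→A (3c) ∥ CU idle ⇒ 3c, clock 3
[1] DMA t1→B (3c) ∥ CU A:t0 (5c) ⇒ 5c, clock 8
[2] DMA t2→A (9c) ∥ CU B:t1 (8c) ⇒ 9c, clock 17
[3] DMA t3→B (9c) ∥ CU A:t2 (6c) ⇒ 9c, clock 26
[4] DMA t4→A (3c) ∥ CU B:t3 (7c) ⇒ 7c, clock 33
[5] DMA t5→B (7c) ∥ CU A:t4 (5c) ⇒ 7c, clock 40
[6] DMA idle ∥ CU B:t5 (9c) ⇒ 9c, clock 49

step 2: A=load:t2 B=compute:t1 [load-bound]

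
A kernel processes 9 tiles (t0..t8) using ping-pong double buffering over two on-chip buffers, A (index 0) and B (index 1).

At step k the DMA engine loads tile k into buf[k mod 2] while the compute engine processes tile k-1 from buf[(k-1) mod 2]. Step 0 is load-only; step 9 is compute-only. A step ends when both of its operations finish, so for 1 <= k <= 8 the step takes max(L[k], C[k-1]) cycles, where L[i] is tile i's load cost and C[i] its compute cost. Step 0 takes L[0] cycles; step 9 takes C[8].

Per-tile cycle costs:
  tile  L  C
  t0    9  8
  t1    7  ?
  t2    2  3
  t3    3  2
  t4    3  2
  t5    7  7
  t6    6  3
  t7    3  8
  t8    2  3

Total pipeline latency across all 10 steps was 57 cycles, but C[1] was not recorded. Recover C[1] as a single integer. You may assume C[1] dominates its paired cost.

step 0 → dur = L[0]=9 = 9
step 1 → dur = max(L[1]=7, C[0]=8) = 8
step 2 → dur = max(L[2]=2, C[1]=?) = C[1]  (unknown; binding)
step 3 → dur = max(L[3]=3, C[2]=3) = 3
step 4 → dur = max(L[4]=3, C[3]=2) = 3
step 5 → dur = max(L[5]=7, C[4]=2) = 7
step 6 → dur = max(L[6]=6, C[5]=7) = 7
step 7 → dur = max(L[7]=3, C[6]=3) = 3
step 8 → dur = max(L[8]=2, C[7]=8) = 8
step 9 → dur = C[8]=3 = 3
sum of known step durations = 51
dur[2] = total - known = 57 - 51 = 6
C[1] is the binding max in step 2, so C[1] = dur[2] = 6

C[1] = 6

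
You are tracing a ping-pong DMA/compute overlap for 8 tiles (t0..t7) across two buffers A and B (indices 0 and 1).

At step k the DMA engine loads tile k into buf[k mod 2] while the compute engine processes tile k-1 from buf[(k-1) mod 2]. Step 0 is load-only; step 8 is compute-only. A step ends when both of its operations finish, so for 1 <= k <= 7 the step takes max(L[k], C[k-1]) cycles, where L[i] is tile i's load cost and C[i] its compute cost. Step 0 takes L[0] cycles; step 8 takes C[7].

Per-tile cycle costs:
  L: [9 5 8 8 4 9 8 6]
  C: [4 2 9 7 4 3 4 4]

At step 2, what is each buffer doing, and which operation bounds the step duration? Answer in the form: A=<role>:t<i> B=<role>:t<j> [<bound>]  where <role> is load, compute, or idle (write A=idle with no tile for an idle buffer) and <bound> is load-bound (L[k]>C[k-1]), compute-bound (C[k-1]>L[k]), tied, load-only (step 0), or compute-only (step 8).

step 2: A=load:t2 B=compute:t1 [load-bound]

[0] DMA t0→A (9c) ∥ CU idle ⇒ 9c, clock 9
[1] DMA t1→B (5c) ∥ CU A:t0 (4c) ⇒ 5c, clock 14
[2] DMA t2→A (8c) ∥ CU B:t1 (2c) ⇒ 8c, clock 22
[3] DMA t3→B (8c) ∥ CU A:t2 (9c) ⇒ 9c, clock 31
[4] DMA t4→A (4c) ∥ CU B:t3 (7c) ⇒ 7c, clock 38
[5] DMA t5→B (9c) ∥ CU A:t4 (4c) ⇒ 9c, clock 47
[6] DMA t6→A (8c) ∥ CU B:t5 (3c) ⇒ 8c, clock 55
[7] DMA t7→B (6c) ∥ CU A:t6 (4c) ⇒ 6c, clock 61
[8] DMA idle ∥ CU B:t7 (4c) ⇒ 4c, clock 65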